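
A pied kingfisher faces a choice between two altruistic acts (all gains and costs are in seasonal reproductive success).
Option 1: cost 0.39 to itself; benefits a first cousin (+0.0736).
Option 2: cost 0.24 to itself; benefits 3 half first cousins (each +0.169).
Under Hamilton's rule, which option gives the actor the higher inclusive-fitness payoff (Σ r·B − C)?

Option 1: r to a first cousin = 0.125.
Option 1: Σ r·B − C = (1·0.125·0.0736) − 0.39 = -0.3808.
Option 2: r to a half first cousin = 0.0625.
Option 2: Σ r·B − C = (3·0.0625·0.169) − 0.24 = -0.2083125.
Option 2 has the higher net inclusive-fitness payoff.

Option 2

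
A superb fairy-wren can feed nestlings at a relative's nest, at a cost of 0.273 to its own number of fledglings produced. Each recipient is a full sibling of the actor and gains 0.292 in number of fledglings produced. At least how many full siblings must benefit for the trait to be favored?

2

r to a full sibling = 1/2 (full sibs share both parents — two paths of length 2: r = 2·(1/2)^2 = 1/2).
Hamilton's rule: n·r·B > C  ⇒  n > C/(r·B) = 0.273/(0.5·0.292) = 1.87.
The smallest integer exceeding 1.87 is 2.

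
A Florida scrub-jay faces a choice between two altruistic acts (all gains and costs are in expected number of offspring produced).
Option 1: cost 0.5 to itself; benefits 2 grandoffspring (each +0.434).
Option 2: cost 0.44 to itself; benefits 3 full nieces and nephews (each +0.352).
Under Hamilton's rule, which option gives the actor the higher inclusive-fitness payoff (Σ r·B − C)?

Option 1: r to a grandoffspring = 0.25.
Option 1: Σ r·B − C = (2·0.25·0.434) − 0.5 = -0.283.
Option 2: r to a full niece or nephew = 0.25.
Option 2: Σ r·B − C = (3·0.25·0.352) − 0.44 = -0.176.
Option 2 has the higher net inclusive-fitness payoff.

Option 2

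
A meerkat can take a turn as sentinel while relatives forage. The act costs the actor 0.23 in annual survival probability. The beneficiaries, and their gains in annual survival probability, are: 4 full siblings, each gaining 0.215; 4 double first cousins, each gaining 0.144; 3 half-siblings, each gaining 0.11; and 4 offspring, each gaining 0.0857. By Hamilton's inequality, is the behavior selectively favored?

Hamilton's rule: the trait is favored when the sum of r·B over every recipient exceeds the actor's cost C.
r to a full sibling = 0.5 (full sibs share both parents — two paths of length 2: r = 2·(1/2)^2 = 1/2).
r to a double first cousin = 0.25 (double first cousins share both grandparent pairs — four paths of length 4: r = 4·(1/2)^4 = 1/4).
r to a half-sibling = 0.25 (half-sibs share one parent — one path of length 2: r = (1/2)^2 = 1/4).
r to an offspring = 1/2 (one parent–offspring link: r = (1/2)^1 = 1/2).
Summing one r·B term per recipient: 4·0.5·0.215 + 4·0.25·0.144 + 3·0.25·0.11 + 4·0.5·0.0857 = 0.8279.
0.8279 > 0.23: the indirect benefit exceeds the cost.

Yes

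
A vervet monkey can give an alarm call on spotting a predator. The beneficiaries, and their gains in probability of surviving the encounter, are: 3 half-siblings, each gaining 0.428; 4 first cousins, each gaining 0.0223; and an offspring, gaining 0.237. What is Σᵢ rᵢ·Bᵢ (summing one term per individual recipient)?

r to a half-sibling = 1/4 (half-sibs share one parent — one path of length 2: r = (1/2)^2 = 1/4).
r to a first cousin = 1/8 (first cousins share one grandparent pair — two paths of length 4: r = 2·(1/2)^4 = 1/8).
r to an offspring = 1/2 (one parent–offspring link: r = (1/2)^1 = 1/2).
Summing one r·B term per recipient: 3·0.25·0.428 + 4·0.125·0.0223 + 1·0.5·0.237 = 0.45065.

0.45065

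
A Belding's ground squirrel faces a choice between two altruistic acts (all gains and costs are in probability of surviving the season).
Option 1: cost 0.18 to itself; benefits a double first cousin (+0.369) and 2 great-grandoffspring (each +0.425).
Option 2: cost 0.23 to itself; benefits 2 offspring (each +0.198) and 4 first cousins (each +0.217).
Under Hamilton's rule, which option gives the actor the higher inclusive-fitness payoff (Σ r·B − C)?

Option 2

Option 1: r to a double first cousin = 0.25.
Option 1: r to a great-grandoffspring = 0.125.
Option 1: Σ r·B − C = (1·0.25·0.369 + 2·0.125·0.425) − 0.18 = 0.0185.
Option 2: r to an offspring = 0.5.
Option 2: r to a first cousin = 0.125.
Option 2: Σ r·B − C = (2·0.5·0.198 + 4·0.125·0.217) − 0.23 = 0.0765.
Option 2 has the higher net inclusive-fitness payoff.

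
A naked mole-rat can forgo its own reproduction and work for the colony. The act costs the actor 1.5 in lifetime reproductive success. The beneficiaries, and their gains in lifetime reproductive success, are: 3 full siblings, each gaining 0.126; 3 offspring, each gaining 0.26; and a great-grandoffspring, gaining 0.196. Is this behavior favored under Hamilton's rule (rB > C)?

No

Hamilton's rule: the trait is favored when the sum of r·B over every recipient exceeds the actor's cost C.
r to a full sibling = 0.5 (full sibs share both parents — two paths of length 2: r = 2·(1/2)^2 = 1/2).
r to an offspring = 0.5 (one parent–offspring link: r = (1/2)^1 = 1/2).
r to a great-grandoffspring = 1/8 (three parent–offspring links: r = (1/2)^3 = 1/8).
Summing one r·B term per recipient: 3·0.5·0.126 + 3·0.5·0.26 + 1·0.125·0.196 = 0.6035.
0.6035 < 1.5: the indirect benefit is less than the cost.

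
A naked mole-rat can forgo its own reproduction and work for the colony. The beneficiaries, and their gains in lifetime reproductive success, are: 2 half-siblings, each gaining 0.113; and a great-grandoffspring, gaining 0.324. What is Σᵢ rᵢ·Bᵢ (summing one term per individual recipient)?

r to a half-sibling = 1/4 (half-sibs share one parent — one path of length 2: r = (1/2)^2 = 1/4).
r to a great-grandoffspring = 1/8 (three parent–offspring links: r = (1/2)^3 = 1/8).
Summing one r·B term per recipient: 2·0.25·0.113 + 1·0.125·0.324 = 0.097.

0.097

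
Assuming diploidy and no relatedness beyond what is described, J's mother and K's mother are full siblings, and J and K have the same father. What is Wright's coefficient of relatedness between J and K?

Wright's path rule: contributions from independent ancestry routes add.
J and K are related in two ways: first cousins through their mothers (r = 1/8) and half-sibs through their shared father (r = 1/4).
r = 1/8 + 1/4 = 3/8 = 0.375.

0.375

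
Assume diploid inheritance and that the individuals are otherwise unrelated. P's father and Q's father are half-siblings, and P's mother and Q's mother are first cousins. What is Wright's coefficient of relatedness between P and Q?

0.09375

Independent pedigree routes through distinct common ancestors add.
P and Q are related in two ways: half first cousins through their fathers (r = 1/16) and second cousins through their mothers (r = 1/32).
r = 1/16 + 1/32 = 3/32 = 0.09375.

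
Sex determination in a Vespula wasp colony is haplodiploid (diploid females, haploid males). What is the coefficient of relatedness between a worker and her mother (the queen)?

One meiotic link between diploid queen and diploid daughter: r = 1/2.

0.5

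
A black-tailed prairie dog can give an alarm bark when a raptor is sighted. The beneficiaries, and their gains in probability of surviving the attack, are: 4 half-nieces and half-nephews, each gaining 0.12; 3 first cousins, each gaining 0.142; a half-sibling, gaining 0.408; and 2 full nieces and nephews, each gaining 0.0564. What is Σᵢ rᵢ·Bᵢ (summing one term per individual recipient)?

0.24345

r to a half-niece or half-nephew = 1/8 (half-aunt/uncle↔niece/nephew: one path of length 3: r = (1/2)^3 = 1/8).
r to a first cousin = 0.125 (first cousins share one grandparent pair — two paths of length 4: r = 2·(1/2)^4 = 1/8).
r to a half-sibling = 0.25 (half-sibs share one parent — one path of length 2: r = (1/2)^2 = 1/4).
r to a full niece or nephew = 0.25 (full aunt/uncle↔niece/nephew: two paths of length 3 through the shared grandparent pair: r = 2·(1/2)^3 = 1/4).
Summing one r·B term per recipient: 4·0.125·0.12 + 3·0.125·0.142 + 1·0.25·0.408 + 2·0.25·0.0564 = 0.24345.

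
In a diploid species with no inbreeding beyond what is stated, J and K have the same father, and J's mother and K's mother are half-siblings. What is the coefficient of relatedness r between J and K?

Independent pedigree routes through distinct common ancestors add.
J and K are related in two ways: half-sibs through their shared father (r = 1/4) and half first cousins through their mothers (r = 1/16).
r = 1/4 + 1/16 = 0.3125.

0.3125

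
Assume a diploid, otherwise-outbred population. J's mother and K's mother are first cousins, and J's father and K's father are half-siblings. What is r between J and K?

Relatedness sums over independent paths through distinct common ancestors.
J and K are related in two ways: second cousins through their mothers (r = 1/32) and half first cousins through their fathers (r = 1/16).
r = 1/32 + 1/16 = 0.09375.

0.09375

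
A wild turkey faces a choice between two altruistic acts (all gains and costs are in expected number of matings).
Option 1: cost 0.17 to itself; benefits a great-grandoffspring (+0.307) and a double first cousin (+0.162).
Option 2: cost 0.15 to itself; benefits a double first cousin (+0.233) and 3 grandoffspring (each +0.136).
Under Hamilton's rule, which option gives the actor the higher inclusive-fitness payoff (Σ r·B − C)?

Option 1: r to a great-grandoffspring = 0.125.
Option 1: r to a double first cousin = 0.25.
Option 1: Σ r·B − C = (1·0.125·0.307 + 1·0.25·0.162) − 0.17 = -0.091125.
Option 2: r to a double first cousin = 0.25.
Option 2: r to a grandoffspring = 0.25.
Option 2: Σ r·B − C = (1·0.25·0.233 + 3·0.25·0.136) − 0.15 = 0.01025.
Option 2 has the higher net inclusive-fitness payoff.

Option 2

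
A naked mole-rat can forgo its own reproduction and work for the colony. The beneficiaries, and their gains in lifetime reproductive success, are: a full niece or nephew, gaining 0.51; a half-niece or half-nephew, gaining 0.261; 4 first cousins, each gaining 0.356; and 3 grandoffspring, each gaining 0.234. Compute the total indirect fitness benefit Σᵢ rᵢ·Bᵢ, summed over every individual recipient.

r to a full niece or nephew = 0.25 (full aunt/uncle↔niece/nephew: two paths of length 3 through the shared grandparent pair: r = 2·(1/2)^3 = 1/4).
r to a half-niece or half-nephew = 1/8 (half-aunt/uncle↔niece/nephew: one path of length 3: r = (1/2)^3 = 1/8).
r to a first cousin = 0.125 (first cousins share one grandparent pair — two paths of length 4: r = 2·(1/2)^4 = 1/8).
r to a grandoffspring = 1/4 (two parent–offspring links: r = (1/2)^2 = 1/4).
Summing one r·B term per recipient: 1·0.25·0.51 + 1·0.125·0.261 + 4·0.125·0.356 + 3·0.25·0.234 = 0.513625.

0.513625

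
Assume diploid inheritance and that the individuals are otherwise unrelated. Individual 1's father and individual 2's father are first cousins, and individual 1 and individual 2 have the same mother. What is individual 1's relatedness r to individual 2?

Wright's path rule: contributions from independent ancestry routes add.
Individual 1 and individual 2 are related in two ways: second cousins through their fathers (r = 1/32) and half-sibs through their shared mother (r = 1/4).
r = 1/32 + 1/4 = 9/32 = 0.28125.

0.28125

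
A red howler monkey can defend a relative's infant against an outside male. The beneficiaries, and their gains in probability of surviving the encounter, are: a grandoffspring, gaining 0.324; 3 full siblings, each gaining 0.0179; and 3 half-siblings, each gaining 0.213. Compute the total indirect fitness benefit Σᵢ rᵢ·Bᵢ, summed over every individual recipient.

r to a grandoffspring = 0.25 (two parent–offspring links: r = (1/2)^2 = 1/4).
r to a full sibling = 1/2 (full sibs share both parents — two paths of length 2: r = 2·(1/2)^2 = 1/2).
r to a half-sibling = 1/4 (half-sibs share one parent — one path of length 2: r = (1/2)^2 = 1/4).
Summing one r·B term per recipient: 1·0.25·0.324 + 3·0.5·0.0179 + 3·0.25·0.213 = 0.2676.

0.2676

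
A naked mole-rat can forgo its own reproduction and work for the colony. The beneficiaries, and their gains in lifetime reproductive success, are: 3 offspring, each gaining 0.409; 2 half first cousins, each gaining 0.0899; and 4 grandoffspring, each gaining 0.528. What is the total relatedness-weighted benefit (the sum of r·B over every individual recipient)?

1.1527375

r to an offspring = 0.5 (one parent–offspring link: r = (1/2)^1 = 1/2).
r to a half first cousin = 1/16 (half first cousins share one grandparent — one path of length 4: r = (1/2)^4 = 1/16).
r to a grandoffspring = 0.25 (two parent–offspring links: r = (1/2)^2 = 1/4).
Summing one r·B term per recipient: 3·0.5·0.409 + 2·0.0625·0.0899 + 4·0.25·0.528 = 1.1527375.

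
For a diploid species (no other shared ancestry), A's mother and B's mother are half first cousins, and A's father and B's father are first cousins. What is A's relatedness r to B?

Relatedness sums over independent paths through distinct common ancestors.
A and B are related in two ways: half second cousins through their mothers (r = 1/64) and second cousins through their fathers (r = 1/32).
r = 1/64 + 1/32 = 0.046875.

0.046875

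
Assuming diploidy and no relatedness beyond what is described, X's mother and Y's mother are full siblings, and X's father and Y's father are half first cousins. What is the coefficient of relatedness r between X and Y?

0.140625

Relatedness sums over independent paths through distinct common ancestors.
X and Y are related in two ways: first cousins through their mothers (r = 1/8) and half second cousins through their fathers (r = 1/64).
r = 1/8 + 1/64 = 0.140625.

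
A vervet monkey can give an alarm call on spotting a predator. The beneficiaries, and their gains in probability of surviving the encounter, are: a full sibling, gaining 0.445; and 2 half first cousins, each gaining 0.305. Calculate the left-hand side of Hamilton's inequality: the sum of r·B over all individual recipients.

r to a full sibling = 0.5 (full sibs share both parents — two paths of length 2: r = 2·(1/2)^2 = 1/2).
r to a half first cousin = 1/16 (half first cousins share one grandparent — one path of length 4: r = (1/2)^4 = 1/16).
Summing one r·B term per recipient: 1·0.5·0.445 + 2·0.0625·0.305 = 0.260625.

0.260625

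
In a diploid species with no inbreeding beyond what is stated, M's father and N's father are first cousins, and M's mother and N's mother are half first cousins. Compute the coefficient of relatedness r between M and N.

With two independent routes of shared ancestry, r is the sum of the two contributions.
M and N are related in two ways: second cousins through their fathers (r = 1/32) and half second cousins through their mothers (r = 1/64).
r = 1/32 + 1/64 = 0.046875.

0.046875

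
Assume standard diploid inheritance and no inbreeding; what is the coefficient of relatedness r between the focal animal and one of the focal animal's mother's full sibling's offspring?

0.125

Each parent–offspring link contributes a factor of 1/2, and independent paths through distinct common ancestors add.
First cousins share one grandparent pair — two paths of length 4: r = 2·(1/2)^4 = 1/8.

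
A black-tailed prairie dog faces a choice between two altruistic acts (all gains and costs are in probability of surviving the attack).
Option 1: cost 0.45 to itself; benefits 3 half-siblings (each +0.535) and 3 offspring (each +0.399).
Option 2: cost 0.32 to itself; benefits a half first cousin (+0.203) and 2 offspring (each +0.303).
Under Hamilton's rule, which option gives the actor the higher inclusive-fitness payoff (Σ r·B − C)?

Option 1

Option 1: r to a half-sibling = 0.25.
Option 1: r to an offspring = 0.5.
Option 1: Σ r·B − C = (3·0.25·0.535 + 3·0.5·0.399) − 0.45 = 0.54975.
Option 2: r to a half first cousin = 0.0625.
Option 2: r to an offspring = 0.5.
Option 2: Σ r·B − C = (1·0.0625·0.203 + 2·0.5·0.303) − 0.32 = -0.0043125.
Option 1 has the higher net inclusive-fitness payoff.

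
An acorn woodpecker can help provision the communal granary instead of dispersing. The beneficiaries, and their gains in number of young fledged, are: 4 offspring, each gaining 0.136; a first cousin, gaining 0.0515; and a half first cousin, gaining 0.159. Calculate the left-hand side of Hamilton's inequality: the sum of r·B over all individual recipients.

r to an offspring = 1/2 (one parent–offspring link: r = (1/2)^1 = 1/2).
r to a first cousin = 0.125 (first cousins share one grandparent pair — two paths of length 4: r = 2·(1/2)^4 = 1/8).
r to a half first cousin = 0.0625 (half first cousins share one grandparent — one path of length 4: r = (1/2)^4 = 1/16).
Summing one r·B term per recipient: 4·0.5·0.136 + 1·0.125·0.0515 + 1·0.0625·0.159 = 0.288375.

0.288375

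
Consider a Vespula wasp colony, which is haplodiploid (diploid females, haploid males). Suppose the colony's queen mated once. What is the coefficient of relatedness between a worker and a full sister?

0.75

Haplodiploid full sisters inherit their father's entire haploid genome identically (contributing 1/2) and on average half of their mother's contribution (1/2 · 1/2 = 1/4); r = 1/2 + 1/4 = 3/4.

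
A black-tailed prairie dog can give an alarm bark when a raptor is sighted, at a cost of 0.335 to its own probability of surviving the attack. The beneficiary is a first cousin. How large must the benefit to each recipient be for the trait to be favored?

r to a first cousin = 0.125 (first cousins share one grandparent pair — two paths of length 4: r = 2·(1/2)^4 = 1/8).
Hamilton's rule with n recipients of equal r: n·r·B > C, so B > C/(n·r) = 0.335/(1·0.125) = 2.68.

2.68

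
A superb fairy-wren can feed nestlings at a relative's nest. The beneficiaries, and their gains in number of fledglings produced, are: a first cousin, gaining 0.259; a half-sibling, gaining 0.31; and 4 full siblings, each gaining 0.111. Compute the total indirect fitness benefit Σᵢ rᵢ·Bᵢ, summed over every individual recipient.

0.331875

r to a first cousin = 0.125 (first cousins share one grandparent pair — two paths of length 4: r = 2·(1/2)^4 = 1/8).
r to a half-sibling = 1/4 (half-sibs share one parent — one path of length 2: r = (1/2)^2 = 1/4).
r to a full sibling = 1/2 (full sibs share both parents — two paths of length 2: r = 2·(1/2)^2 = 1/2).
Summing one r·B term per recipient: 1·0.125·0.259 + 1·0.25·0.31 + 4·0.5·0.111 = 0.331875.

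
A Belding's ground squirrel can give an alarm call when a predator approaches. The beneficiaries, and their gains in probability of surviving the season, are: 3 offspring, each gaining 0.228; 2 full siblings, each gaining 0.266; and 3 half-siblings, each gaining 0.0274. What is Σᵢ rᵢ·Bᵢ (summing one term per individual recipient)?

0.62855

r to an offspring = 0.5 (one parent–offspring link: r = (1/2)^1 = 1/2).
r to a full sibling = 1/2 (full sibs share both parents — two paths of length 2: r = 2·(1/2)^2 = 1/2).
r to a half-sibling = 0.25 (half-sibs share one parent — one path of length 2: r = (1/2)^2 = 1/4).
Summing one r·B term per recipient: 3·0.5·0.228 + 2·0.5·0.266 + 3·0.25·0.0274 = 0.62855.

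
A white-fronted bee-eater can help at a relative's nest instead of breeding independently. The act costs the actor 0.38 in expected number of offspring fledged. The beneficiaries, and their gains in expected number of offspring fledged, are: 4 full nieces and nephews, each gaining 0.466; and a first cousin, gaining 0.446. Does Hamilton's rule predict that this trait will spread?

Yes

Hamilton's rule: the trait is favored when the sum of r·B over every recipient exceeds the actor's cost C.
r to a full niece or nephew = 1/4 (full aunt/uncle↔niece/nephew: two paths of length 3 through the shared grandparent pair: r = 2·(1/2)^3 = 1/4).
r to a first cousin = 0.125 (first cousins share one grandparent pair — two paths of length 4: r = 2·(1/2)^4 = 1/8).
Summing one r·B term per recipient: 4·0.25·0.466 + 1·0.125·0.446 = 0.52175.
0.52175 > 0.38: the indirect benefit exceeds the cost.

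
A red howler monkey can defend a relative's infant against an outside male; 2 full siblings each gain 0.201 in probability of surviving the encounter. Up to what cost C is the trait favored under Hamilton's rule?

r to a full sibling = 0.5 (full sibs share both parents — two paths of length 2: r = 2·(1/2)^2 = 1/2).
Hamilton's rule: n·r·B > C, so the trait is favored while C < n·r·B = 2·0.5·0.201 = 0.201.

0.201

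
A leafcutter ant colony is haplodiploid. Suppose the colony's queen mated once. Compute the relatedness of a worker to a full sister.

Haplodiploid full sisters inherit their father's entire haploid genome identically (contributing 1/2) and on average half of their mother's contribution (1/2 · 1/2 = 1/4); r = 1/2 + 1/4 = 3/4.

0.75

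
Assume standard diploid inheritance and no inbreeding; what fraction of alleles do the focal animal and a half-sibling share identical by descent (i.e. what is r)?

Each parent–offspring link contributes a factor of 1/2, and independent paths through distinct common ancestors add.
Half-sibs share one parent — one path of length 2: r = (1/2)^2 = 1/4.

0.25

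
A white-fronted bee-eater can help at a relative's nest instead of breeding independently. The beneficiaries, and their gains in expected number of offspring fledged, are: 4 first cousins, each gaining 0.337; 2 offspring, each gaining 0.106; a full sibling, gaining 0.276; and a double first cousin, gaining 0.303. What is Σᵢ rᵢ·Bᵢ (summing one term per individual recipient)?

0.48825

r to a first cousin = 0.125 (first cousins share one grandparent pair — two paths of length 4: r = 2·(1/2)^4 = 1/8).
r to an offspring = 1/2 (one parent–offspring link: r = (1/2)^1 = 1/2).
r to a full sibling = 1/2 (full sibs share both parents — two paths of length 2: r = 2·(1/2)^2 = 1/2).
r to a double first cousin = 1/4 (double first cousins share both grandparent pairs — four paths of length 4: r = 4·(1/2)^4 = 1/4).
Summing one r·B term per recipient: 4·0.125·0.337 + 2·0.5·0.106 + 1·0.5·0.276 + 1·0.25·0.303 = 0.48825.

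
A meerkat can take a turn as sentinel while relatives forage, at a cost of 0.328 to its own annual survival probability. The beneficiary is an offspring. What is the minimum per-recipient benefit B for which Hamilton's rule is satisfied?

r to an offspring = 0.5 (one parent–offspring link: r = (1/2)^1 = 1/2).
Hamilton's rule with n recipients of equal r: n·r·B > C, so B > C/(n·r) = 0.328/(1·0.5) = 0.656.

0.656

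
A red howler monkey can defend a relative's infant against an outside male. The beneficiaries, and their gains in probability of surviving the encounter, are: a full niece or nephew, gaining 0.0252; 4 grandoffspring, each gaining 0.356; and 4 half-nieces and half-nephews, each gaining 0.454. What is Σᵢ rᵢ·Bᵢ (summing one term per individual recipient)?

r to a full niece or nephew = 0.25 (full aunt/uncle↔niece/nephew: two paths of length 3 through the shared grandparent pair: r = 2·(1/2)^3 = 1/4).
r to a grandoffspring = 0.25 (two parent–offspring links: r = (1/2)^2 = 1/4).
r to a half-niece or half-nephew = 1/8 (half-aunt/uncle↔niece/nephew: one path of length 3: r = (1/2)^3 = 1/8).
Summing one r·B term per recipient: 1·0.25·0.0252 + 4·0.25·0.356 + 4·0.125·0.454 = 0.5893.

0.5893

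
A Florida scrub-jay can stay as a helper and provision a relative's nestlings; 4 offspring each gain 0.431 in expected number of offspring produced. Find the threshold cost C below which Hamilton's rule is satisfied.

0.862

r to an offspring = 1/2 (one parent–offspring link: r = (1/2)^1 = 1/2).
Hamilton's rule: n·r·B > C, so the trait is favored while C < n·r·B = 4·0.5·0.431 = 0.862.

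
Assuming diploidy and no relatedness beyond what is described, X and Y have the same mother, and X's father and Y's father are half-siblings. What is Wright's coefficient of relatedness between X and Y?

Independent pedigree routes through distinct common ancestors add.
X and Y are related in two ways: half-sibs through their shared mother (r = 1/4) and half first cousins through their fathers (r = 1/16).
r = 1/4 + 1/16 = 5/16 = 0.3125.

0.3125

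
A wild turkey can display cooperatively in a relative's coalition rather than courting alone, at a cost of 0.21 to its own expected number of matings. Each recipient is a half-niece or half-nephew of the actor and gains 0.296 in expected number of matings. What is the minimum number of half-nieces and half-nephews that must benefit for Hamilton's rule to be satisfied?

6

r to a half-niece or half-nephew = 0.125 (half-aunt/uncle↔niece/nephew: one path of length 3: r = (1/2)^3 = 1/8).
Hamilton's rule: n·r·B > C  ⇒  n > C/(r·B) = 0.21/(0.125·0.296) = 5.676.
The smallest integer exceeding 5.676 is 6.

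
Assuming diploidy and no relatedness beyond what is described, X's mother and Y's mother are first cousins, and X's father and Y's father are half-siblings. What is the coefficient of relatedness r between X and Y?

Wright's path rule: contributions from independent ancestry routes add.
X and Y are related in two ways: second cousins through their mothers (r = 1/32) and half first cousins through their fathers (r = 1/16).
r = 1/32 + 1/16 = 3/32 = 0.09375.

0.09375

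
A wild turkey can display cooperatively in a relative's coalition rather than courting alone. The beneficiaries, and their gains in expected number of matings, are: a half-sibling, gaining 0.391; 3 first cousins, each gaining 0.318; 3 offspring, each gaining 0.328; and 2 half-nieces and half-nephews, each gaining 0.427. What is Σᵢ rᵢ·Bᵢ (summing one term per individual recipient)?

0.81575

r to a half-sibling = 1/4 (half-sibs share one parent — one path of length 2: r = (1/2)^2 = 1/4).
r to a first cousin = 1/8 (first cousins share one grandparent pair — two paths of length 4: r = 2·(1/2)^4 = 1/8).
r to an offspring = 0.5 (one parent–offspring link: r = (1/2)^1 = 1/2).
r to a half-niece or half-nephew = 0.125 (half-aunt/uncle↔niece/nephew: one path of length 3: r = (1/2)^3 = 1/8).
Summing one r·B term per recipient: 1·0.25·0.391 + 3·0.125·0.318 + 3·0.5·0.328 + 2·0.125·0.427 = 0.81575.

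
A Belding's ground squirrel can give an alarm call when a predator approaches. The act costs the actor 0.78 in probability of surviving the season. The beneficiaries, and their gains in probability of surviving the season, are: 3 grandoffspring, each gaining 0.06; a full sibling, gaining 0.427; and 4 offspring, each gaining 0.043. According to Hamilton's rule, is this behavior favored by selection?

No

Hamilton's rule: the trait is favored when the sum of r·B over every recipient exceeds the actor's cost C.
r to a grandoffspring = 0.25 (two parent–offspring links: r = (1/2)^2 = 1/4).
r to a full sibling = 1/2 (full sibs share both parents — two paths of length 2: r = 2·(1/2)^2 = 1/2).
r to an offspring = 1/2 (one parent–offspring link: r = (1/2)^1 = 1/2).
Summing one r·B term per recipient: 3·0.25·0.06 + 1·0.5·0.427 + 4·0.5·0.043 = 0.3445.
0.3445 < 0.78: the indirect benefit is less than the cost.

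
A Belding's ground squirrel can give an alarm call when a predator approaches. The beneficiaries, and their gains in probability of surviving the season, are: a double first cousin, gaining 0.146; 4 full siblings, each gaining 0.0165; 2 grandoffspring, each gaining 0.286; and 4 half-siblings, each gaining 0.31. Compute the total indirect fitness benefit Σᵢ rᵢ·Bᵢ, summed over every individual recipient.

0.5225

r to a double first cousin = 0.25 (double first cousins share both grandparent pairs — four paths of length 4: r = 4·(1/2)^4 = 1/4).
r to a full sibling = 0.5 (full sibs share both parents — two paths of length 2: r = 2·(1/2)^2 = 1/2).
r to a grandoffspring = 0.25 (two parent–offspring links: r = (1/2)^2 = 1/4).
r to a half-sibling = 0.25 (half-sibs share one parent — one path of length 2: r = (1/2)^2 = 1/4).
Summing one r·B term per recipient: 1·0.25·0.146 + 4·0.5·0.0165 + 2·0.25·0.286 + 4·0.25·0.31 = 0.5225.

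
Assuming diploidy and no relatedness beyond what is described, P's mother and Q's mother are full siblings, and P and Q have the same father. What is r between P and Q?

0.375

Independent pedigree routes through distinct common ancestors add.
P and Q are related in two ways: first cousins through their mothers (r = 1/8) and half-sibs through their shared father (r = 1/4).
r = 1/8 + 1/4 = 0.375.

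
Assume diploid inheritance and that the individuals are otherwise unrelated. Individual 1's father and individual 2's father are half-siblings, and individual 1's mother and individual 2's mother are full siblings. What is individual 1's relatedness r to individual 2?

0.1875

Relatedness sums over independent paths through distinct common ancestors.
Individual 1 and individual 2 are related in two ways: half first cousins through their fathers (r = 1/16) and first cousins through their mothers (r = 1/8).
r = 1/16 + 1/8 = 0.1875.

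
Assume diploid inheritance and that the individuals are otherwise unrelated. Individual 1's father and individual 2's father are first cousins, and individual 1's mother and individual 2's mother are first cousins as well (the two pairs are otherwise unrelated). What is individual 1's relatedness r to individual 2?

0.0625

With two independent routes of shared ancestry, r is the sum of the two contributions.
Individual 1 and individual 2 are related in two ways: second cousins through their fathers (r = 1/32) and second cousins through their mothers (r = 1/32).
r = 1/32 + 1/32 = 0.0625.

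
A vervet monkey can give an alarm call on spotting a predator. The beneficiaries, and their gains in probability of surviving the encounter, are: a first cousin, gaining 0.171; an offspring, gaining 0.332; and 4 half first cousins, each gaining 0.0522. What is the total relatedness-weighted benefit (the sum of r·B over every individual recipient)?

r to a first cousin = 1/8 (first cousins share one grandparent pair — two paths of length 4: r = 2·(1/2)^4 = 1/8).
r to an offspring = 0.5 (one parent–offspring link: r = (1/2)^1 = 1/2).
r to a half first cousin = 1/16 (half first cousins share one grandparent — one path of length 4: r = (1/2)^4 = 1/16).
Summing one r·B term per recipient: 1·0.125·0.171 + 1·0.5·0.332 + 4·0.0625·0.0522 = 0.200425.

0.200425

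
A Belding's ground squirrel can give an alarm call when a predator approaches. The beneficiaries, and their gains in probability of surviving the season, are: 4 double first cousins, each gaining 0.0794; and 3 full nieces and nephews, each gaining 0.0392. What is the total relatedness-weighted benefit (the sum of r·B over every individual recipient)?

0.1088

r to a double first cousin = 0.25 (double first cousins share both grandparent pairs — four paths of length 4: r = 4·(1/2)^4 = 1/4).
r to a full niece or nephew = 1/4 (full aunt/uncle↔niece/nephew: two paths of length 3 through the shared grandparent pair: r = 2·(1/2)^3 = 1/4).
Summing one r·B term per recipient: 4·0.25·0.0794 + 3·0.25·0.0392 = 0.1088.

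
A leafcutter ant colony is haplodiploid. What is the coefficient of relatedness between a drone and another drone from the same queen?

0.5

Haploid brothers each carry a random half of the queen's diploid genome, so on average they share half: r = 1/2.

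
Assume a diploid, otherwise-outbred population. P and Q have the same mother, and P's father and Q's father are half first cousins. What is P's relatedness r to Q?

0.265625

Independent pedigree routes through distinct common ancestors add.
P and Q are related in two ways: half-sibs through their shared mother (r = 1/4) and half second cousins through their fathers (r = 1/64).
r = 1/4 + 1/64 = 17/64 = 0.265625.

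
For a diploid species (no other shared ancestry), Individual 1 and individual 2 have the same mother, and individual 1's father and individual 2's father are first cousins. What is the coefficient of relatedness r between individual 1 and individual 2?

0.28125

With two independent routes of shared ancestry, r is the sum of the two contributions.
Individual 1 and individual 2 are related in two ways: half-sibs through their shared mother (r = 1/4) and second cousins through their fathers (r = 1/32).
r = 1/4 + 1/32 = 9/32 = 0.28125.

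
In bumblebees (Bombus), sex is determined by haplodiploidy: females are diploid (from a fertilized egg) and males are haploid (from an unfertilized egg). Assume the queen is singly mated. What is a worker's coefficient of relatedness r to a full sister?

Haplodiploid full sisters inherit their father's entire haploid genome identically (contributing 1/2) and on average half of their mother's contribution (1/2 · 1/2 = 1/4); r = 1/2 + 1/4 = 3/4.

0.75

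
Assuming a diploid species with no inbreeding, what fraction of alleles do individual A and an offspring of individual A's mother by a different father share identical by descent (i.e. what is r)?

Each parent–offspring link contributes a factor of 1/2, and independent paths through distinct common ancestors add.
Half-sibs share one parent — one path of length 2: r = (1/2)^2 = 1/4.

0.25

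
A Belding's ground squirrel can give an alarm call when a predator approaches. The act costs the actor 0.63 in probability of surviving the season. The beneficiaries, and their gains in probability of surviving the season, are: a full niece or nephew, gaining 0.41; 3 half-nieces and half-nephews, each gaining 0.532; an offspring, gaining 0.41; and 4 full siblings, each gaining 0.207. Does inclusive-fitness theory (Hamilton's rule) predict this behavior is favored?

Hamilton's rule: the trait is favored when the sum of r·B over every recipient exceeds the actor's cost C.
r to a full niece or nephew = 1/4 (full aunt/uncle↔niece/nephew: two paths of length 3 through the shared grandparent pair: r = 2·(1/2)^3 = 1/4).
r to a half-niece or half-nephew = 1/8 (half-aunt/uncle↔niece/nephew: one path of length 3: r = (1/2)^3 = 1/8).
r to an offspring = 1/2 (one parent–offspring link: r = (1/2)^1 = 1/2).
r to a full sibling = 0.5 (full sibs share both parents — two paths of length 2: r = 2·(1/2)^2 = 1/2).
Summing one r·B term per recipient: 1·0.25·0.41 + 3·0.125·0.532 + 1·0.5·0.41 + 4·0.5·0.207 = 0.921.
0.921 > 0.63: the indirect benefit exceeds the cost.

Yes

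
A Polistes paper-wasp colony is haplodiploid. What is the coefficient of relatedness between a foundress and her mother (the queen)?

One meiotic link between diploid queen and diploid daughter: r = 1/2.

0.5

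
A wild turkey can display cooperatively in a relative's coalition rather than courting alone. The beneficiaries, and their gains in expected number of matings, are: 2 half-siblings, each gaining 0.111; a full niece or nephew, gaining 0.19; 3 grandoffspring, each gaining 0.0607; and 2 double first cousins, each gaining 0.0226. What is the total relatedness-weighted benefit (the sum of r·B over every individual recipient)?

0.159825

r to a half-sibling = 0.25 (half-sibs share one parent — one path of length 2: r = (1/2)^2 = 1/4).
r to a full niece or nephew = 0.25 (full aunt/uncle↔niece/nephew: two paths of length 3 through the shared grandparent pair: r = 2·(1/2)^3 = 1/4).
r to a grandoffspring = 1/4 (two parent–offspring links: r = (1/2)^2 = 1/4).
r to a double first cousin = 1/4 (double first cousins share both grandparent pairs — four paths of length 4: r = 4·(1/2)^4 = 1/4).
Summing one r·B term per recipient: 2·0.25·0.111 + 1·0.25·0.19 + 3·0.25·0.0607 + 2·0.25·0.0226 = 0.159825.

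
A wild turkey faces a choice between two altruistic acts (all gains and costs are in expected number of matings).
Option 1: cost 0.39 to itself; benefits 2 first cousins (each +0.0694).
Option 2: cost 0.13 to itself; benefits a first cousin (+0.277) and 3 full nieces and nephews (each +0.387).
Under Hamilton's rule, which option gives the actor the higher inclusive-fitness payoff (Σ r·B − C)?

Option 2

Option 1: r to a first cousin = 0.125.
Option 1: Σ r·B − C = (2·0.125·0.0694) − 0.39 = -0.37265.
Option 2: r to a first cousin = 0.125.
Option 2: r to a full niece or nephew = 0.25.
Option 2: Σ r·B − C = (1·0.125·0.277 + 3·0.25·0.387) − 0.13 = 0.194875.
Option 2 has the higher net inclusive-fitness payoff.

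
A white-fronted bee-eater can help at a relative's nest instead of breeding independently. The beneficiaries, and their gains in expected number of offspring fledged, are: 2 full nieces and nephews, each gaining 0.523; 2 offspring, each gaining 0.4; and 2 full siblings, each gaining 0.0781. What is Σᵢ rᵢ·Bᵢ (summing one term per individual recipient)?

r to a full niece or nephew = 0.25 (full aunt/uncle↔niece/nephew: two paths of length 3 through the shared grandparent pair: r = 2·(1/2)^3 = 1/4).
r to an offspring = 0.5 (one parent–offspring link: r = (1/2)^1 = 1/2).
r to a full sibling = 1/2 (full sibs share both parents — two paths of length 2: r = 2·(1/2)^2 = 1/2).
Summing one r·B term per recipient: 2·0.25·0.523 + 2·0.5·0.4 + 2·0.5·0.0781 = 0.7396.

0.7396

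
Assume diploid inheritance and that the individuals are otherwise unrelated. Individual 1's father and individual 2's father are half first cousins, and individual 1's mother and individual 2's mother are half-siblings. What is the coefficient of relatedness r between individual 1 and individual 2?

With two independent routes of shared ancestry, r is the sum of the two contributions.
Individual 1 and individual 2 are related in two ways: half second cousins through their fathers (r = 1/64) and half first cousins through their mothers (r = 1/16).
r = 1/64 + 1/16 = 5/64 = 0.078125.

0.078125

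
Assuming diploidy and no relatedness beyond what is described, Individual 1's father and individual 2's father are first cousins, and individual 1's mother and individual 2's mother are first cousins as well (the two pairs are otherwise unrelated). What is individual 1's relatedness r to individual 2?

0.0625

Independent pedigree routes through distinct common ancestors add.
Individual 1 and individual 2 are related in two ways: second cousins through their fathers (r = 1/32) and second cousins through their mothers (r = 1/32).
r = 1/32 + 1/32 = 1/16 = 0.0625.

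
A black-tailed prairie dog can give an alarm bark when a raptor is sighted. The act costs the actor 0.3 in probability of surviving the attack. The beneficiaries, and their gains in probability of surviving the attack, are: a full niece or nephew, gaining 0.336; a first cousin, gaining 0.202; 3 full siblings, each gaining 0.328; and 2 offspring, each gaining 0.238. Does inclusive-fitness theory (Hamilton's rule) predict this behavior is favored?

Yes

Hamilton's rule: the trait is favored when the sum of r·B over every recipient exceeds the actor's cost C.
r to a full niece or nephew = 1/4 (full aunt/uncle↔niece/nephew: two paths of length 3 through the shared grandparent pair: r = 2·(1/2)^3 = 1/4).
r to a first cousin = 1/8 (first cousins share one grandparent pair — two paths of length 4: r = 2·(1/2)^4 = 1/8).
r to a full sibling = 0.5 (full sibs share both parents — two paths of length 2: r = 2·(1/2)^2 = 1/2).
r to an offspring = 0.5 (one parent–offspring link: r = (1/2)^1 = 1/2).
Summing one r·B term per recipient: 1·0.25·0.336 + 1·0.125·0.202 + 3·0.5·0.328 + 2·0.5·0.238 = 0.83925.
0.83925 > 0.3: the indirect benefit exceeds the cost.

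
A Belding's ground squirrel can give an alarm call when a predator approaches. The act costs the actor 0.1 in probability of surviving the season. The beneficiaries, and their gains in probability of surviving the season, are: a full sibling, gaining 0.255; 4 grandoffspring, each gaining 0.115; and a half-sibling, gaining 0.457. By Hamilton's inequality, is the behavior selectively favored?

Yes

Hamilton's rule: the trait is favored when the sum of r·B over every recipient exceeds the actor's cost C.
r to a full sibling = 0.5 (full sibs share both parents — two paths of length 2: r = 2·(1/2)^2 = 1/2).
r to a grandoffspring = 1/4 (two parent–offspring links: r = (1/2)^2 = 1/4).
r to a half-sibling = 1/4 (half-sibs share one parent — one path of length 2: r = (1/2)^2 = 1/4).
Summing one r·B term per recipient: 1·0.5·0.255 + 4·0.25·0.115 + 1·0.25·0.457 = 0.35675.
0.35675 > 0.1: the indirect benefit exceeds the cost.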